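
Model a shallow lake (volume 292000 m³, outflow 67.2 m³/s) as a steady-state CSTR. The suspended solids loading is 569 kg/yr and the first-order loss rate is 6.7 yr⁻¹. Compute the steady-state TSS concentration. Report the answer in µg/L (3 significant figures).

Outflow Q = 67.2 m³/s × 3.156e+07 s/yr = 2.121e+09 m³/yr.
Steady-state CSTR mass balance: W = Q·C + k·V·C, so C = W/(Q + kV).
Q + kV = 2.121e+09 + 6.7·292000 = 2.123e+09 m³/yr.
C = 569/2.123e+09 = 2.681e-07 kg/m³ = 0.0002681 mg/L = 0.2681 µg/L.

0.268 µg/L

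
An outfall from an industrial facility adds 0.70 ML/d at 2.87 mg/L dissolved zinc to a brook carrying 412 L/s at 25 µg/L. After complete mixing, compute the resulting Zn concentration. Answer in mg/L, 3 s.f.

0.0799 mg/L

0.70 ML/d = 0.008102 m³/s.
412 L/s = 0.412 m³/s.
25 µg/L = 0.025 mg/L.
Conservation of mass across the mixing zone: C = (0.008102·2.87 + 0.412·0.025) / (0.008102 + 0.412) = 0.03355/0.4201 = 0.07987 mg/L.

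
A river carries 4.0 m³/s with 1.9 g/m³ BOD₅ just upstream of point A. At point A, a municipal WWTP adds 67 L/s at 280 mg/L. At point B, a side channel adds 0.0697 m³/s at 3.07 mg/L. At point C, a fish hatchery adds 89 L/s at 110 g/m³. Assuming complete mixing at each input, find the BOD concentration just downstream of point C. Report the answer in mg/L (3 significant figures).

8.61 mg/L

67 L/s = 0.067 m³/s.
After input A: C = (4·1.9 + 0.067·280) / 4.067 = 6.481 mg/L.
After input B: C = (4.067·6.481 + 0.0697·3.07) / 4.137 = 6.424 mg/L.
89 L/s = 0.089 m³/s.
After input C: C = (4.137·6.424 + 0.089·110) / 4.226 = 8.605 mg/L.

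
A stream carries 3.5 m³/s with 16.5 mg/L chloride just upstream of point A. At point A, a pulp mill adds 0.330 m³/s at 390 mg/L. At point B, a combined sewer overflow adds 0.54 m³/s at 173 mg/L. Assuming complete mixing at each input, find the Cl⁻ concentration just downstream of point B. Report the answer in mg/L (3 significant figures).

After input A: C = (3.5·16.5 + 0.33·390) / 3.83 = 48.68 mg/L.
After input B: C = (3.83·48.68 + 0.54·173) / 4.37 = 64.04 mg/L.

64.0 mg/L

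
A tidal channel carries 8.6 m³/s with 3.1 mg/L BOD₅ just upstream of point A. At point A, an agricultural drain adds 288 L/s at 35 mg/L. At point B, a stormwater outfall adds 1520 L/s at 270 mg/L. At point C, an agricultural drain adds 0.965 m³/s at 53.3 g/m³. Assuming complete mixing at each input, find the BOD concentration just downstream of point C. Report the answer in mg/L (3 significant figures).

288 L/s = 0.288 m³/s.
After input A: C = (8.6·3.1 + 0.288·35) / 8.888 = 4.134 mg/L.
1520 L/s = 1.52 m³/s.
After input B: C = (8.888·4.134 + 1.52·270) / 10.41 = 42.96 mg/L.
After input C: C = (10.41·42.96 + 0.965·53.3) / 11.37 = 43.84 mg/L.

43.8 mg/L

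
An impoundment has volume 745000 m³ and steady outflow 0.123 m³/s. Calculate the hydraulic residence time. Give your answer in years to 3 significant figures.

Q = 0.123 m³/s × 3.156e+07 s/yr = 3.882e+06 m³/yr.
Hydraulic residence time τ = V/Q = 745000/3.882e+06 = 0.1919 yr.

0.192 yr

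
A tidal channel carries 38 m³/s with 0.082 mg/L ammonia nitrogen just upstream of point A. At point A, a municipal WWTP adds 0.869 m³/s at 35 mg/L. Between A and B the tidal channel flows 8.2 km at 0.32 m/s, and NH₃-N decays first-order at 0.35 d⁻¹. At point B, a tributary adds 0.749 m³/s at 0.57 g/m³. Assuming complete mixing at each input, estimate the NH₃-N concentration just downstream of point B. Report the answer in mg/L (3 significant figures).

After input A: C = (38·0.082 + 0.869·35) / 38.87 = 0.8627 mg/L.
Over the 8.2 km reach to input B (t = 2.562e+04 s = 0.2966 d), decay gives C = 0.8627·exp(−0.35·0.2966) = 0.7776 mg/L.
After input B: C = (38.87·0.7776 + 0.749·0.57) / 39.62 = 0.7737 mg/L.

0.774 mg/L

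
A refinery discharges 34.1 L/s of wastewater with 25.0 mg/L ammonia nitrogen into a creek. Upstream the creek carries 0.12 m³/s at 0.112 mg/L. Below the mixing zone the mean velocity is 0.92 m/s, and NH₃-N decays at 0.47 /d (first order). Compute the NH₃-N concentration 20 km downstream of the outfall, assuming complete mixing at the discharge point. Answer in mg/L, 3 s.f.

4.99 mg/L

34.1 L/s = 0.0341 m³/s.
After complete mixing, C₀ = (0.0341·25 + 0.12·0.112) / 0.1541 = 5.619 mg/L.
Travel time t = 2e+04 m / 0.92 m/s = 2.174e+04 s = 0.2516 d.
C = 5.619·exp(−0.47·0.2516) = 5.619·0.8885 = 4.993 mg/L.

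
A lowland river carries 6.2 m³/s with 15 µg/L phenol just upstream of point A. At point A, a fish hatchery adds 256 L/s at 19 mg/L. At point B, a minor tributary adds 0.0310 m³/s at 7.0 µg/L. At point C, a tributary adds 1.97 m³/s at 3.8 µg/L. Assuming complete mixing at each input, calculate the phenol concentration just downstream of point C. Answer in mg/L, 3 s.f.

15 µg/L = 0.015 mg/L.
256 L/s = 0.256 m³/s.
After input A: C = (6.2·0.015 + 0.256·19) / 6.456 = 0.7678 mg/L.
7.0 µg/L = 0.007 mg/L.
After input B: C = (6.456·0.7678 + 0.031·0.007) / 6.487 = 0.7642 mg/L.
3.8 µg/L = 0.0038 mg/L.
After input C: C = (6.487·0.7642 + 1.97·0.0038) / 8.457 = 0.5871 mg/L.

0.587 mg/L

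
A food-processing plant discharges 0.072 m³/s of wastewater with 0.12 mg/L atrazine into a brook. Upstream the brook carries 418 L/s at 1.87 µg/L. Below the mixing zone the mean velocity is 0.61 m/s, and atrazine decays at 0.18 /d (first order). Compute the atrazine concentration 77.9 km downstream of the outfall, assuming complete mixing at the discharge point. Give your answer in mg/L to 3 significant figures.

0.0147 mg/L

418 L/s = 0.418 m³/s.
1.87 µg/L = 0.00187 mg/L.
After complete mixing, C₀ = (0.072·0.12 + 0.418·0.00187) / 0.49 = 0.01923 mg/L.
Travel time t = 7.79e+04 m / 0.61 m/s = 1.277e+05 s = 1.478 d.
C = 0.01923·exp(−0.18·1.478) = 0.01923·0.7664 = 0.01474 mg/L.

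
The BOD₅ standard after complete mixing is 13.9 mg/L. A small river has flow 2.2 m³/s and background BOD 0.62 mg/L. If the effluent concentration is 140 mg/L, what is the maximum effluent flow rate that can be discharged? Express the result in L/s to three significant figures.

232 L/s

Mass balance at complete mixing: C_std·(Q_w + Q_r) = Q_w·C_e + Q_r·C_b.
Rearranging, Q_w = Q_r·(C_std − C_b)/(C_e − C_std) = 2.2·(13.9 − 0.62) / (140 − 13.9) = 0.2317 m³/s.
= 231.7 L/s.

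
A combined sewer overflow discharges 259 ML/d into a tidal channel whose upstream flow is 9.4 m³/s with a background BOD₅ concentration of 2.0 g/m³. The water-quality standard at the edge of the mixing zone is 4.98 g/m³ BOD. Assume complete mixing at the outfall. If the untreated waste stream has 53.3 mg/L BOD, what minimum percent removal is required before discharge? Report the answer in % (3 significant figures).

259 ML/d = 2.998 m³/s.
Mass balance: 4.98·12.4 = 2.998·Cₑ + 9.4·2.
Cₑ = (61.74 − 18.8) / 2.998 = 14.32 mg/L.
Required removal = 1 − 14.32/53.3 = 73.12 %.

73.1 %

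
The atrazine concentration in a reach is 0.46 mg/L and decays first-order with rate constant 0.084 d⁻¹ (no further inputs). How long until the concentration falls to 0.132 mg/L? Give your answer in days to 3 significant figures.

t = ln(C₀/C)/k = ln(0.46/0.132)/0.084 = 1.248/0.084 = 14.86 d.

14.9 d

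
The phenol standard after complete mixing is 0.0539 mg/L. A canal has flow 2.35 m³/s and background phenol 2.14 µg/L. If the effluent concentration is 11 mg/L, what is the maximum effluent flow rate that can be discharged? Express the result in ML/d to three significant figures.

2.14 µg/L = 0.00214 mg/L.
Mass balance at complete mixing: C_std·(Q_w + Q_r) = Q_w·C_e + Q_r·C_b.
Rearranging, Q_w = Q_r·(C_std − C_b)/(C_e − C_std) = 2.35·(0.0539 − 0.00214) / (11 − 0.0539) = 0.01111 m³/s.
= 0.9601 ML/d.

0.960 ML/d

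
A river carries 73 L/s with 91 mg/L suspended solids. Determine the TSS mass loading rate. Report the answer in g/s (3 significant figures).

73 L/s = 0.073 m³/s.
Mass flux = Q·C = 0.073 m³/s × 91 g/m³ = 6.643 g/s.

6.64 g/s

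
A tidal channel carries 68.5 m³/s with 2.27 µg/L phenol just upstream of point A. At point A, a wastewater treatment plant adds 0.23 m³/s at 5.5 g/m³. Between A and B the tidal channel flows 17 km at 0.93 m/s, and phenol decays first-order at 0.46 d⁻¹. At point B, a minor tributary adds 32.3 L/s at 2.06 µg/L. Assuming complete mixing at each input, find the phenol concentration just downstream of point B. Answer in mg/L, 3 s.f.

2.27 µg/L = 0.00227 mg/L.
After input A: C = (68.5·0.00227 + 0.23·5.5) / 68.73 = 0.02067 mg/L.
Over the 17 km reach to input B (t = 1.828e+04 s = 0.2116 d), decay gives C = 0.02067·exp(−0.46·0.2116) = 0.01875 mg/L.
32.3 L/s = 0.0323 m³/s.
2.06 µg/L = 0.00206 mg/L.
After input B: C = (68.73·0.01875 + 0.0323·0.00206) / 68.76 = 0.01874 mg/L.

0.0187 mg/L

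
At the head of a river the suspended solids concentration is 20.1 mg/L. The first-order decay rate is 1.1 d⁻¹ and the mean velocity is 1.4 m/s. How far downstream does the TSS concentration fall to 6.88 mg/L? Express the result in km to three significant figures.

118 km

From C = C₀·e^(−kt), t = ln(C₀/C)/k = ln(20.1/6.88)/1.1 = 1.072/1.1 = 0.9746 d.
Distance = v·t = 1.4 m/s × 8.421e+04 s = 1.179e+05 m = 117.9 km.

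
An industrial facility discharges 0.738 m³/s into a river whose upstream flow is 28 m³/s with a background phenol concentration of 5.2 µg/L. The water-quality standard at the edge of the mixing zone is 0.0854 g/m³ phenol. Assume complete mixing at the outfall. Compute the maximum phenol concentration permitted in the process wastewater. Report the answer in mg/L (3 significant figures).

5.2 µg/L = 0.0052 mg/L.
Mass balance: 0.0854·28.74 = 0.738·Cₑ + 28·0.0052.
Cₑ = (2.454 − 0.1456) / 0.738 = 3.128 mg/L.

3.13 mg/L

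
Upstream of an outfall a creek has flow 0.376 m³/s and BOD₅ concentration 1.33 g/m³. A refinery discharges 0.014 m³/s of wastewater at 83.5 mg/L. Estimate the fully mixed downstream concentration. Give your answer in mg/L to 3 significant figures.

4.28 mg/L

By mass balance at complete mixing, C = (0.014·83.5 + 0.376·1.33) / (0.014 + 0.376) = 1.669/0.39 = 4.28 mg/L.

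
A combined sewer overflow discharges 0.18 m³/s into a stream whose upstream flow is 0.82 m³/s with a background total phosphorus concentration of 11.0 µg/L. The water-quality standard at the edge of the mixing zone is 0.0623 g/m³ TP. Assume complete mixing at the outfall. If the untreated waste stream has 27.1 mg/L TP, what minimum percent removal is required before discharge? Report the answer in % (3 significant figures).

11.0 µg/L = 0.011 mg/L.
Mass balance: 0.0623·1 = 0.18·Cₑ + 0.82·0.011.
Cₑ = (0.0623 − 0.00902) / 0.18 = 0.296 mg/L.
Required removal = 1 − 0.296/27.1 = 98.91 %.

98.9 %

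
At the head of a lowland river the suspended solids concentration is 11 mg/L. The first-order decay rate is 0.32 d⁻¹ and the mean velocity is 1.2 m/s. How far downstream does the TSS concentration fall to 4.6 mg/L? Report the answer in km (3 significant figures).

From C = C₀·e^(−kt), t = ln(C₀/C)/k = ln(11/4.6)/0.32 = 0.8718/0.32 = 2.724 d.
Distance = v·t = 1.2 m/s × 2.354e+05 s = 2.825e+05 m = 282.5 km.

282 km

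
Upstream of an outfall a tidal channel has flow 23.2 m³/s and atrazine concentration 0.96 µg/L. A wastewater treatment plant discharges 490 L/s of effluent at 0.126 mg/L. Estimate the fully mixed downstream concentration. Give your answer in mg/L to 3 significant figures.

0.00355 mg/L

490 L/s = 0.49 m³/s.
0.96 µg/L = 0.00096 mg/L.
By mass balance at complete mixing, C = (0.49·0.126 + 23.2·0.00096) / (0.49 + 23.2) = 0.08401/23.69 = 0.003546 mg/L.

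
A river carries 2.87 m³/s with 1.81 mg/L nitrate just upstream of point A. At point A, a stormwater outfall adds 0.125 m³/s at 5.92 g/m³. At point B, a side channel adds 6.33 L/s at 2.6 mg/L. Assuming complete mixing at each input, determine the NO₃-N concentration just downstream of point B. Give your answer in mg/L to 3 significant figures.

After input A: C = (2.87·1.81 + 0.125·5.92) / 2.995 = 1.982 mg/L.
6.33 L/s = 0.00633 m³/s.
After input B: C = (2.995·1.982 + 0.00633·2.6) / 3.001 = 1.983 mg/L.

1.98 mg/L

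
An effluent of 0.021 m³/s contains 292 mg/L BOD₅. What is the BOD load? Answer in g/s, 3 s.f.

Mass flux = Q·C = 0.021 m³/s × 292 g/m³ = 6.132 g/s.

6.13 g/s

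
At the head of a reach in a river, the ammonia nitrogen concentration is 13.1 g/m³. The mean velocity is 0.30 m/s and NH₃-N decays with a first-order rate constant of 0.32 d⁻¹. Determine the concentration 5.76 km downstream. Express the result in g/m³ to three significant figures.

Travel time t = 5.76 km / 0.30 m/s = 5760/0.30 = 1.92e+04 s = 0.2222 d.
First-order decay: C = 13.1·exp(−0.32·0.2222) = 13.1·0.9314 = 12.2 g/m³.

12.2 g/m³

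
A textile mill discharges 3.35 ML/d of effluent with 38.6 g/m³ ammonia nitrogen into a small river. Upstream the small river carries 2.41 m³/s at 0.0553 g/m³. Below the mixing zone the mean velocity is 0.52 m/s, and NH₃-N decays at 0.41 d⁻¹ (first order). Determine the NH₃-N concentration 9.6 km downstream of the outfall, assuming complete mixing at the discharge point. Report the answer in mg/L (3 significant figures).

3.35 ML/d = 0.03877 m³/s.
After complete mixing, C₀ = (0.03877·38.6 + 2.41·0.0553) / 2.449 = 0.6656 mg/L.
Travel time t = 9600 m / 0.52 m/s = 1.846e+04 s = 0.2137 d.
C = 0.6656·exp(−0.41·0.2137) = 0.6656·0.9161 = 0.6098 mg/L.

0.610 mg/L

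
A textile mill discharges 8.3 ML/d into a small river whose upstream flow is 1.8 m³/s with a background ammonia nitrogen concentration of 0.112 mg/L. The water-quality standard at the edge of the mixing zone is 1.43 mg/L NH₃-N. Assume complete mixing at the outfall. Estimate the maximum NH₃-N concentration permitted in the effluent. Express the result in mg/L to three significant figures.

8.3 ML/d = 0.09606 m³/s.
Mass balance: 1.43·1.896 = 0.09606·Cₑ + 1.8·0.112.
Cₑ = (2.711 − 0.2016) / 0.09606 = 26.13 mg/L.

26.1 mg/L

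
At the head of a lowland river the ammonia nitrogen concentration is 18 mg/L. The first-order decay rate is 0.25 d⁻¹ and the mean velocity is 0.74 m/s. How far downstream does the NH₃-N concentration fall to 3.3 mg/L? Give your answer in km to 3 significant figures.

434 km

From C = C₀·e^(−kt), t = ln(C₀/C)/k = ln(18/3.3)/0.25 = 1.696/0.25 = 6.786 d.
Distance = v·t = 0.74 m/s × 5.863e+05 s = 4.339e+05 m = 433.9 km.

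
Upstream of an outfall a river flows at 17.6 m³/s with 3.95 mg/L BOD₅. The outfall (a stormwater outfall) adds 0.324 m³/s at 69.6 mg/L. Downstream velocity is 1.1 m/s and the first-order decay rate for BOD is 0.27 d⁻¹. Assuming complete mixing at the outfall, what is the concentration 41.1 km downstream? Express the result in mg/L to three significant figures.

After complete mixing, C₀ = (0.324·69.6 + 17.6·3.95) / 17.92 = 5.137 mg/L.
Travel time t = 4.11e+04 m / 1.1 m/s = 3.736e+04 s = 0.4324 d.
C = 5.137·exp(−0.27·0.4324) = 5.137·0.8898 = 4.571 mg/L.

4.57 mg/L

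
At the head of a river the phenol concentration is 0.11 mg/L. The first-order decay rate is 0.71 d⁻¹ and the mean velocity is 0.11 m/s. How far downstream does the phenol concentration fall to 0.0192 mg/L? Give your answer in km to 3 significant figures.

From C = C₀·e^(−kt), t = ln(C₀/C)/k = ln(0.11/0.0192)/0.71 = 1.746/0.71 = 2.459 d.
Distance = v·t = 0.11 m/s × 2.124e+05 s = 2.337e+04 m = 23.37 km.

23.4 km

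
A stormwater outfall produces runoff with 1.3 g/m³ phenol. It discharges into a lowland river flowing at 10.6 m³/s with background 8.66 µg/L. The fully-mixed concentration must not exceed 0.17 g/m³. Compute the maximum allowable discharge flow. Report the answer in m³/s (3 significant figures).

8.66 µg/L = 0.00866 mg/L.
Mass balance at complete mixing: C_std·(Q_w + Q_r) = Q_w·C_e + Q_r·C_b.
Rearranging, Q_w = Q_r·(C_std − C_b)/(C_e − C_std) = 10.6·(0.17 − 0.00866) / (1.3 − 0.17) = 1.513 m³/s.

1.51 m³/s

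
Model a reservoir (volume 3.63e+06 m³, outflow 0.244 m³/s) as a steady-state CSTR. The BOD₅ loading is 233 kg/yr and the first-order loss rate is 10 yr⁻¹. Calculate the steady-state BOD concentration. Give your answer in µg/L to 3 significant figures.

5.30 µg/L

Outflow Q = 0.244 m³/s × 3.156e+07 s/yr = 7.7e+06 m³/yr.
Steady-state CSTR mass balance: W = Q·C + k·V·C, so C = W/(Q + kV).
Q + kV = 7.7e+06 + 10·3.63e+06 = 4.4e+07 m³/yr.
C = 233/4.4e+07 = 5.295e-06 kg/m³ = 0.005295 mg/L = 5.295 µg/L.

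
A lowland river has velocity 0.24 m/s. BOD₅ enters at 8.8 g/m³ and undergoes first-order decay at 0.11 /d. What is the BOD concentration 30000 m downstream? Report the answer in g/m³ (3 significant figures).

Travel time t = 30000 m / 0.24 m/s = 3e+04/0.24 = 1.25e+05 s = 1.447 d.
First-order decay: C = 8.8·exp(−0.11·1.447) = 8.8·0.8529 = 7.505 g/m³.

7.51 g/m³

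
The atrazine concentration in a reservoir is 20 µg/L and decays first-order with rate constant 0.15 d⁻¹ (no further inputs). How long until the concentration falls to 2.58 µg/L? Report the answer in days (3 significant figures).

t = ln(C₀/C)/k = ln(20/2.58)/0.15 = 2.048/0.15 = 13.65 d.

13.7 d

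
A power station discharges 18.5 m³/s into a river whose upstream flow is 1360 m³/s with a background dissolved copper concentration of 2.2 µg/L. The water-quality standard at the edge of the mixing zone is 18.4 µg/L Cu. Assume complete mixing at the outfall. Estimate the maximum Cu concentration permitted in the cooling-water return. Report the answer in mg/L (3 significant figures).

2.2 µg/L = 0.0022 mg/L.
18.4 µg/L = 0.0184 mg/L.
Mass balance: 0.0184·1378 = 18.5·Cₑ + 1360·0.0022.
Cₑ = (25.36 − 2.992) / 18.5 = 1.209 mg/L.

1.21 mg/L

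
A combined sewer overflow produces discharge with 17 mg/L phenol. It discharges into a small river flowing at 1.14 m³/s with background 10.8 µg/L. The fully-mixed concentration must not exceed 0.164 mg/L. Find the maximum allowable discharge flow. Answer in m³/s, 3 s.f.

10.8 µg/L = 0.0108 mg/L.
Mass balance at complete mixing: C_std·(Q_w + Q_r) = Q_w·C_e + Q_r·C_b.
Rearranging, Q_w = Q_r·(C_std − C_b)/(C_e − C_std) = 1.14·(0.164 − 0.0108) / (17 − 0.164) = 0.01037 m³/s.

0.0104 m³/s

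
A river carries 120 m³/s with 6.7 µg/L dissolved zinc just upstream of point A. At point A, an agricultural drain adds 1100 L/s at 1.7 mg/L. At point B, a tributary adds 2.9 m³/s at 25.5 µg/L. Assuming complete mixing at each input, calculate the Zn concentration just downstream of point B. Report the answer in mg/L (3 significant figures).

0.0222 mg/L

6.7 µg/L = 0.0067 mg/L.
1100 L/s = 1.1 m³/s.
After input A: C = (120·0.0067 + 1.1·1.7) / 121.1 = 0.02208 mg/L.
25.5 µg/L = 0.0255 mg/L.
After input B: C = (121.1·0.02208 + 2.9·0.0255) / 124 = 0.02216 mg/L.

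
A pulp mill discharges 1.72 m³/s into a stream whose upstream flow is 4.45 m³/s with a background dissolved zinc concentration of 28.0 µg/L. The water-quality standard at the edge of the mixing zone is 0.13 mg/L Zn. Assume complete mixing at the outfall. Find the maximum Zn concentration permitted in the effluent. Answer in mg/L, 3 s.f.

28.0 µg/L = 0.028 mg/L.
Mass balance: 0.13·6.17 = 1.72·Cₑ + 4.45·0.028.
Cₑ = (0.8021 − 0.1246) / 1.72 = 0.3939 mg/L.

0.394 mg/L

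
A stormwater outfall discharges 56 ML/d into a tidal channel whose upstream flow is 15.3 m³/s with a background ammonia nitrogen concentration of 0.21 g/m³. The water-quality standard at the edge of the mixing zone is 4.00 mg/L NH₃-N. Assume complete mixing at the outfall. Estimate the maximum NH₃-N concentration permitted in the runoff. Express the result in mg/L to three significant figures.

56 ML/d = 0.6481 m³/s.
Mass balance: 4·15.95 = 0.6481·Cₑ + 15.3·0.21.
Cₑ = (63.79 − 3.213) / 0.6481 = 93.47 mg/L.

93.5 mg/L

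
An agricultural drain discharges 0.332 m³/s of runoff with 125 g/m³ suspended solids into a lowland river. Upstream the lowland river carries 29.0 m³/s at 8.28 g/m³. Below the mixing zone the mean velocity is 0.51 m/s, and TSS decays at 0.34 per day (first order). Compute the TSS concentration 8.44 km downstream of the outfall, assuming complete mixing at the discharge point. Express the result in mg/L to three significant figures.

After complete mixing, C₀ = (0.332·125 + 29·8.28) / 29.33 = 9.601 mg/L.
Travel time t = 8440 m / 0.51 m/s = 1.655e+04 s = 0.1915 d.
C = 9.601·exp(−0.34·0.1915) = 9.601·0.937 = 8.996 mg/L.

9.00 mg/L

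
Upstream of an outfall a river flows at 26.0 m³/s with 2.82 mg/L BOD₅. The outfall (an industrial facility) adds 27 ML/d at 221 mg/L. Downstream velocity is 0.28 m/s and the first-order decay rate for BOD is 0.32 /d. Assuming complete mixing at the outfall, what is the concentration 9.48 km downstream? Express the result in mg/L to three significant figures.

27 ML/d = 0.3125 m³/s.
After complete mixing, C₀ = (0.3125·221 + 26·2.82) / 26.31 = 5.411 mg/L.
Travel time t = 9480 m / 0.28 m/s = 3.386e+04 s = 0.3919 d.
C = 5.411·exp(−0.32·0.3919) = 5.411·0.8821 = 4.773 mg/L.

4.77 mg/L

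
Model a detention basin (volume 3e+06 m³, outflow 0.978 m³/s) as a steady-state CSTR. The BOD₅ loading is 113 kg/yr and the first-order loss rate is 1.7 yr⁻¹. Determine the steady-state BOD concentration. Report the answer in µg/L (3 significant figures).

Outflow Q = 0.978 m³/s × 3.156e+07 s/yr = 3.086e+07 m³/yr.
Steady-state CSTR mass balance: W = Q·C + k·V·C, so C = W/(Q + kV).
Q + kV = 3.086e+07 + 1.7·3e+06 = 3.596e+07 m³/yr.
C = 113/3.596e+07 = 3.142e-06 kg/m³ = 0.003142 mg/L = 3.142 µg/L.

3.14 µg/L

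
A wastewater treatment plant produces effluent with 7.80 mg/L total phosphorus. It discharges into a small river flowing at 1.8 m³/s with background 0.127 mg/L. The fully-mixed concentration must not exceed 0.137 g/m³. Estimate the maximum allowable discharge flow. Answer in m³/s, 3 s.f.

Mass balance at complete mixing: C_std·(Q_w + Q_r) = Q_w·C_e + Q_r·C_b.
Rearranging, Q_w = Q_r·(C_std − C_b)/(C_e − C_std) = 1.8·(0.137 − 0.127) / (7.8 − 0.137) = 0.002349 m³/s.

0.00235 m³/s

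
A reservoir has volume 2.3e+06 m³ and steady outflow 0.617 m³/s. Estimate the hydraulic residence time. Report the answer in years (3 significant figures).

0.118 yr

Q = 0.617 m³/s × 3.156e+07 s/yr = 1.947e+07 m³/yr.
Hydraulic residence time τ = V/Q = 2.3e+06/1.947e+07 = 0.1181 yr.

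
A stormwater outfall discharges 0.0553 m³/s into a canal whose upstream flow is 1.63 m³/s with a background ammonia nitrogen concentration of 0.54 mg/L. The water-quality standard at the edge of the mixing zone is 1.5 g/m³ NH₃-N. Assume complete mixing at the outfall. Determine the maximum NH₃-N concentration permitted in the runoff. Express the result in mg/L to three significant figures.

Mass balance: 1.5·1.685 = 0.0553·Cₑ + 1.63·0.54.
Cₑ = (2.528 − 0.8802) / 0.0553 = 29.8 mg/L.

29.8 mg/L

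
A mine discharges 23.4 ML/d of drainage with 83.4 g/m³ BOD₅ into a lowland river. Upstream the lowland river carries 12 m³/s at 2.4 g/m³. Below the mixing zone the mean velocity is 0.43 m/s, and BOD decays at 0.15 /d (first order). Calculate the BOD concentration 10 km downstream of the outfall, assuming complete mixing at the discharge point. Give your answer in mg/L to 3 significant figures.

23.4 ML/d = 0.2708 m³/s.
After complete mixing, C₀ = (0.2708·83.4 + 12·2.4) / 12.27 = 4.188 mg/L.
Travel time t = 1e+04 m / 0.43 m/s = 2.326e+04 s = 0.2692 d.
C = 4.188·exp(−0.15·0.2692) = 4.188·0.9604 = 4.022 mg/L.

4.02 mg/L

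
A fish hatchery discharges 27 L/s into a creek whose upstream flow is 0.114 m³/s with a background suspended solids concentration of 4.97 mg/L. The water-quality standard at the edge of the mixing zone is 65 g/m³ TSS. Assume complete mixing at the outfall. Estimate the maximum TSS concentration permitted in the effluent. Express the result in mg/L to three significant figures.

27 L/s = 0.027 m³/s.
Mass balance: 65·0.141 = 0.027·Cₑ + 0.114·4.97.
Cₑ = (9.165 − 0.5666) / 0.027 = 318.5 mg/L.

318 mg/L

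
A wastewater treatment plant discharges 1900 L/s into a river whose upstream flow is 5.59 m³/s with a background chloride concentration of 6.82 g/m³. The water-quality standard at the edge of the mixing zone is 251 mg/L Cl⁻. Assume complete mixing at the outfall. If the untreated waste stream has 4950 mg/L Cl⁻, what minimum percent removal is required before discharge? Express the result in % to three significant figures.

1900 L/s = 1.9 m³/s.
Mass balance: 251·7.49 = 1.9·Cₑ + 5.59·6.82.
Cₑ = (1880 − 38.12) / 1.9 = 969.4 mg/L.
Required removal = 1 − 969.4/4950 = 80.42 %.

80.4 %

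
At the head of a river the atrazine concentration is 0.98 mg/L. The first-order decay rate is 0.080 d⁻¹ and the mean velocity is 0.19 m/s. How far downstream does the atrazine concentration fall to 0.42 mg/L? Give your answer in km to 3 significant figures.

From C = C₀·e^(−kt), t = ln(C₀/C)/k = ln(0.98/0.42)/0.080 = 0.8473/0.080 = 10.59 d.
Distance = v·t = 0.19 m/s × 9.151e+05 s = 1.739e+05 m = 173.9 km.

174 km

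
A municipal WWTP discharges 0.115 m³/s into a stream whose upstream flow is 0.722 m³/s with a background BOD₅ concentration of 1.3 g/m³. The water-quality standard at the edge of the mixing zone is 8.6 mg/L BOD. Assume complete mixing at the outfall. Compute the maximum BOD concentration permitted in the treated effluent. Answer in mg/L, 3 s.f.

54.4 mg/L

Mass balance: 8.6·0.837 = 0.115·Cₑ + 0.722·1.3.
Cₑ = (7.198 − 0.9386) / 0.115 = 54.43 mg/L.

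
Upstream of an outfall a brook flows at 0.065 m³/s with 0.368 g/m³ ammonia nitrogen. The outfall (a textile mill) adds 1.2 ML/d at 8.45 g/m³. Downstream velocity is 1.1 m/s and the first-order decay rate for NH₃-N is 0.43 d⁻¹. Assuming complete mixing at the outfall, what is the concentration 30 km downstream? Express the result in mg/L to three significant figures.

1.2 ML/d = 0.01389 m³/s.
After complete mixing, C₀ = (0.01389·8.45 + 0.065·0.368) / 0.07889 = 1.791 mg/L.
Travel time t = 3e+04 m / 1.1 m/s = 2.727e+04 s = 0.3157 d.
C = 1.791·exp(−0.43·0.3157) = 1.791·0.8731 = 1.564 mg/L.

1.56 mg/L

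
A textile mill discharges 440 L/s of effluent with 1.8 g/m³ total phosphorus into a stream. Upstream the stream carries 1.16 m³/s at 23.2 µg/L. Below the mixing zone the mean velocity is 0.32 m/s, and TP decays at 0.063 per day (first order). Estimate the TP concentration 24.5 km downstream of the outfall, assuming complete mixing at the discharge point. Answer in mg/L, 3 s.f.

0.484 mg/L

440 L/s = 0.44 m³/s.
23.2 µg/L = 0.0232 mg/L.
After complete mixing, C₀ = (0.44·1.8 + 1.16·0.0232) / 1.6 = 0.5118 mg/L.
Travel time t = 2.45e+04 m / 0.32 m/s = 7.656e+04 s = 0.8861 d.
C = 0.5118·exp(−0.063·0.8861) = 0.5118·0.9457 = 0.484 mg/L.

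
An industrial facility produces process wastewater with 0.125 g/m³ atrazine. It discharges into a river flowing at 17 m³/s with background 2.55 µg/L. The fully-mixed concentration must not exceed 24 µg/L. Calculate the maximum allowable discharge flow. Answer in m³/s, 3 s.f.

3.61 m³/s

2.55 µg/L = 0.00255 mg/L.
24 µg/L = 0.024 mg/L.
Mass balance at complete mixing: C_std·(Q_w + Q_r) = Q_w·C_e + Q_r·C_b.
Rearranging, Q_w = Q_r·(C_std − C_b)/(C_e − C_std) = 17·(0.024 − 0.00255) / (0.125 − 0.024) = 3.61 m³/s.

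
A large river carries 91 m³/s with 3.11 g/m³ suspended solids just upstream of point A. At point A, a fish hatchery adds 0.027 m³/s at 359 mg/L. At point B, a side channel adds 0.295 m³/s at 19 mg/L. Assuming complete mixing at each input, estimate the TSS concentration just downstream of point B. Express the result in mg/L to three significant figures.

3.27 mg/L

After input A: C = (91·3.11 + 0.027·359) / 91.03 = 3.216 mg/L.
After input B: C = (91.03·3.216 + 0.295·19) / 91.32 = 3.267 mg/L.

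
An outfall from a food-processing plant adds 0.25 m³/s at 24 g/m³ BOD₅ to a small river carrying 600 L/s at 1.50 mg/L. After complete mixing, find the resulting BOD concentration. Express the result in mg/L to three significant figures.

600 L/s = 0.6 m³/s.
Flow-weighted mixing gives C = (0.25·24 + 0.6·1.5) / (0.25 + 0.6) = 6.9/0.85 = 8.118 mg/L.

8.12 mg/L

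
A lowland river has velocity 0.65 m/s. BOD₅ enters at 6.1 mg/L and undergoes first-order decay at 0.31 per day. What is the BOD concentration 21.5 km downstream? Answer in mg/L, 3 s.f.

5.42 mg/L

Travel time t = 21.5 km / 0.65 m/s = 2.15e+04/0.65 = 3.308e+04 s = 0.3828 d.
First-order decay: C = 6.1·exp(−0.31·0.3828) = 6.1·0.8881 = 5.417 mg/L.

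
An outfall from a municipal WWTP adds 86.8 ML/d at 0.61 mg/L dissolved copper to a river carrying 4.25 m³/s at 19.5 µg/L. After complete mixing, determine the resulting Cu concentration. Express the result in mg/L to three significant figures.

0.132 mg/L

86.8 ML/d = 1.005 m³/s.
19.5 µg/L = 0.0195 mg/L.
Flow-weighted mixing gives C = (1.005·0.61 + 4.25·0.0195) / (1.005 + 4.25) = 0.6957/5.255 = 0.1324 mg/L.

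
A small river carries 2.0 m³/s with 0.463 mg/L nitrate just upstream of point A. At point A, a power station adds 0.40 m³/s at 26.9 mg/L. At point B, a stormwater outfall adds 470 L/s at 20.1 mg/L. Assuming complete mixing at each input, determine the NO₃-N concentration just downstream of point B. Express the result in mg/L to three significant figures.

7.36 mg/L

After input A: C = (2·0.463 + 0.4·26.9) / 2.4 = 4.869 mg/L.
470 L/s = 0.47 m³/s.
After input B: C = (2.4·4.869 + 0.47·20.1) / 2.87 = 7.363 mg/L.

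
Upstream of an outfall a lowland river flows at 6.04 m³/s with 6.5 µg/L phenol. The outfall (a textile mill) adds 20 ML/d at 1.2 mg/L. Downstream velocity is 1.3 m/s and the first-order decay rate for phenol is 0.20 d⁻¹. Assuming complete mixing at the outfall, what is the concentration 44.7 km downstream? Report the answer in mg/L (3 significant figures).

0.0467 mg/L

20 ML/d = 0.2315 m³/s.
6.5 µg/L = 0.0065 mg/L.
After complete mixing, C₀ = (0.2315·1.2 + 6.04·0.0065) / 6.271 = 0.05055 mg/L.
Travel time t = 4.47e+04 m / 1.3 m/s = 3.438e+04 s = 0.398 d.
C = 0.05055·exp(−0.20·0.398) = 0.05055·0.9235 = 0.04668 mg/L.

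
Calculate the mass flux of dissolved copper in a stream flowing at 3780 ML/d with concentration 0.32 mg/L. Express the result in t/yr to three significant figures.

3780 ML/d = 43.75 m³/s.
Mass flux = Q·C = 43.75 m³/s × 0.32 g/m³ = 14 g/s.
= 14 g/s × 31.56 = 441.8 t/yr.

442 t/yr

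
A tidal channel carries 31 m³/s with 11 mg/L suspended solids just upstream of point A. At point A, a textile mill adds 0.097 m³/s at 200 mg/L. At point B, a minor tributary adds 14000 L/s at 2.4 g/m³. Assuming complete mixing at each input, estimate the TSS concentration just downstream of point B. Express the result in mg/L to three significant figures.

After input A: C = (31·11 + 0.097·200) / 31.1 = 11.59 mg/L.
14000 L/s = 14 m³/s.
After input B: C = (31.1·11.59 + 14·2.4) / 45.1 = 8.737 mg/L.

8.74 mg/L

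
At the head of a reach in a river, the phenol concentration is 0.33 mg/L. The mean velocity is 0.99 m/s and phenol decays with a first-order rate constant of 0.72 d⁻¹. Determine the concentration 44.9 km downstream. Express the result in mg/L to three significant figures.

0.226 mg/L

Travel time t = 44.9 km / 0.99 m/s = 4.49e+04/0.99 = 4.535e+04 s = 0.5249 d.
First-order decay: C = 0.33·exp(−0.72·0.5249) = 0.33·0.6853 = 0.2261 mg/L.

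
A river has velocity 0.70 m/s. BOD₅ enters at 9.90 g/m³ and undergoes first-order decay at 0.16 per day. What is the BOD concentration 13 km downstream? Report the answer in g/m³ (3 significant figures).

Travel time t = 13 km / 0.70 m/s = 1.3e+04/0.70 = 1.857e+04 s = 0.2149 d.
First-order decay: C = 9.90·exp(−0.16·0.2149) = 9.90·0.9662 = 9.565 g/m³.

9.57 g/m³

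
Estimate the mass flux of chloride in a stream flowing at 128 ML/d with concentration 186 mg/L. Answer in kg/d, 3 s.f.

23800 kg/d

128 ML/d = 1.481 m³/s.
Mass flux = Q·C = 1.481 m³/s × 186 g/m³ = 275.6 g/s.
= 275.6 g/s × 86.4 = 2.381e+04 kg/d.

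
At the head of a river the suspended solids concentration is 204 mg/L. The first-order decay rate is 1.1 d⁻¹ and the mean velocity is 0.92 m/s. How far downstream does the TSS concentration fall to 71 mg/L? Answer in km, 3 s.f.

76.3 km

From C = C₀·e^(−kt), t = ln(C₀/C)/k = ln(204/71)/1.1 = 1.055/1.1 = 0.9595 d.
Distance = v·t = 0.92 m/s × 8.29e+04 s = 7.627e+04 m = 76.27 km.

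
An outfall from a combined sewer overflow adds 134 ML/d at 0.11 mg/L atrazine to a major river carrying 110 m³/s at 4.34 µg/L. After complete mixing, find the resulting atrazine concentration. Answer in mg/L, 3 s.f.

0.00581 mg/L

134 ML/d = 1.551 m³/s.
4.34 µg/L = 0.00434 mg/L.
Conservation of mass across the mixing zone: C = (1.551·0.11 + 110·0.00434) / (1.551 + 110) = 0.648/111.6 = 0.005809 mg/L.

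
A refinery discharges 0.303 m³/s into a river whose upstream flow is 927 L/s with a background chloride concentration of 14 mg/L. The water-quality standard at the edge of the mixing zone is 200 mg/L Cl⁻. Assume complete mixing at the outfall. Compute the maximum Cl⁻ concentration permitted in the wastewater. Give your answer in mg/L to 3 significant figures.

769 mg/L

927 L/s = 0.927 m³/s.
Mass balance: 200·1.23 = 0.303·Cₑ + 0.927·14.
Cₑ = (246 − 12.98) / 0.303 = 769 mg/L.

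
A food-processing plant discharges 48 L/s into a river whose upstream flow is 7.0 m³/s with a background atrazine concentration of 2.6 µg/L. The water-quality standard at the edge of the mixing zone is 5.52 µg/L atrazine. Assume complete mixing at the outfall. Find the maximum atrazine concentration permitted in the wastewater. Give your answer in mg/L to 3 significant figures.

48 L/s = 0.048 m³/s.
2.6 µg/L = 0.0026 mg/L.
5.52 µg/L = 0.00552 mg/L.
Mass balance: 0.00552·7.048 = 0.048·Cₑ + 7·0.0026.
Cₑ = (0.0389 − 0.0182) / 0.048 = 0.4314 mg/L.

0.431 mg/L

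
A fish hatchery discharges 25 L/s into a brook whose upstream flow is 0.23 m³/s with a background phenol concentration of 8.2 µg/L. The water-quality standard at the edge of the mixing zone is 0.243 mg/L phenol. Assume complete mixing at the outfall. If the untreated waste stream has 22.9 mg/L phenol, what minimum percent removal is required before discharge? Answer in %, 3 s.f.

89.5 %

25 L/s = 0.025 m³/s.
8.2 µg/L = 0.0082 mg/L.
Mass balance: 0.243·0.255 = 0.025·Cₑ + 0.23·0.0082.
Cₑ = (0.06196 − 0.001886) / 0.025 = 2.403 mg/L.
Required removal = 1 − 2.403/22.9 = 89.51 %.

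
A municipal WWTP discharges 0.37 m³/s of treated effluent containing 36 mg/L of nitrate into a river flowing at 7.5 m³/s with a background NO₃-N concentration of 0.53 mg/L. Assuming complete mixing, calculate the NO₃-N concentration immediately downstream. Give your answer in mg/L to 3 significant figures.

Flow-weighted mixing gives C = (0.37·36 + 7.5·0.53) / (0.37 + 7.5) = 17.3/7.87 = 2.198 mg/L.

2.20 mg/L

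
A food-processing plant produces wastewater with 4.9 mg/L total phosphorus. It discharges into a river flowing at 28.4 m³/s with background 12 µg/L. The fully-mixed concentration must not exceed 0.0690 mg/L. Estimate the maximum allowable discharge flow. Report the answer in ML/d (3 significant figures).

12 µg/L = 0.012 mg/L.
Mass balance at complete mixing: C_std·(Q_w + Q_r) = Q_w·C_e + Q_r·C_b.
Rearranging, Q_w = Q_r·(C_std − C_b)/(C_e − C_std) = 28.4·(0.069 − 0.012) / (4.9 − 0.069) = 0.3351 m³/s.
= 28.95 ML/d.

29.0 ML/d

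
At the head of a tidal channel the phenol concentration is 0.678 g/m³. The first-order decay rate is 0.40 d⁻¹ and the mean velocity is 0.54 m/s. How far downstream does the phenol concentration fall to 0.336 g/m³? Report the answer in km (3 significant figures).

From C = C₀·e^(−kt), t = ln(C₀/C)/k = ln(0.678/0.336)/0.40 = 0.702/0.40 = 1.755 d.
Distance = v·t = 0.54 m/s × 1.516e+05 s = 8.189e+04 m = 81.89 km.

81.9 km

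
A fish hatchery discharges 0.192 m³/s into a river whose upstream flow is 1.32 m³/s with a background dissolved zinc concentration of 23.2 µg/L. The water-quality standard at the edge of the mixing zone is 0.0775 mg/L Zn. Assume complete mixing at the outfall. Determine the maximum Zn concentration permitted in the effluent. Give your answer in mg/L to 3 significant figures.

23.2 µg/L = 0.0232 mg/L.
Mass balance: 0.0775·1.512 = 0.192·Cₑ + 1.32·0.0232.
Cₑ = (0.1172 − 0.03062) / 0.192 = 0.4508 mg/L.

0.451 mg/L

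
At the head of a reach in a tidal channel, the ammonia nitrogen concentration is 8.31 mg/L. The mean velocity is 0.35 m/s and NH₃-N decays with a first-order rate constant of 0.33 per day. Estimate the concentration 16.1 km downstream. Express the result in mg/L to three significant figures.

6.97 mg/L

Travel time t = 16.1 km / 0.35 m/s = 1.61e+04/0.35 = 4.6e+04 s = 0.5324 d.
First-order decay: C = 8.31·exp(−0.33·0.5324) = 8.31·0.8389 = 6.971 mg/L.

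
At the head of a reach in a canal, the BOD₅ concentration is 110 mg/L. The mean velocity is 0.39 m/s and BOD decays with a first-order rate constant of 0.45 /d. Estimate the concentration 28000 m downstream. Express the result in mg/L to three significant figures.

75.7 mg/L

Travel time t = 28000 m / 0.39 m/s = 2.8e+04/0.39 = 7.179e+04 s = 0.831 d.
First-order decay: C = 110·exp(−0.45·0.831) = 110·0.688 = 75.68 mg/L.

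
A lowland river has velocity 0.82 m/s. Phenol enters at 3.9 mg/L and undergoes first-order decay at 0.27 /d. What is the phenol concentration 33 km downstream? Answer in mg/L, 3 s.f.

3.44 mg/L

Travel time t = 33 km / 0.82 m/s = 3.3e+04/0.82 = 4.024e+04 s = 0.4658 d.
First-order decay: C = 3.9·exp(−0.27·0.4658) = 3.9·0.8818 = 3.439 mg/L.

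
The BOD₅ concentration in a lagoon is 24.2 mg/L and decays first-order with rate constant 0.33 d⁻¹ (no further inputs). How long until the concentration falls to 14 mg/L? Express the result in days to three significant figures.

1.66 d

t = ln(C₀/C)/k = ln(24.2/14)/0.33 = 0.5473/0.33 = 1.658 d.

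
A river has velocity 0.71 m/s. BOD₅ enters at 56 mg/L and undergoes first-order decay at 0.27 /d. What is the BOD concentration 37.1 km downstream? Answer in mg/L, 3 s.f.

47.6 mg/L

Travel time t = 37.1 km / 0.71 m/s = 3.71e+04/0.71 = 5.225e+04 s = 0.6048 d.
First-order decay: C = 56·exp(−0.27·0.6048) = 56·0.8493 = 47.56 mg/L.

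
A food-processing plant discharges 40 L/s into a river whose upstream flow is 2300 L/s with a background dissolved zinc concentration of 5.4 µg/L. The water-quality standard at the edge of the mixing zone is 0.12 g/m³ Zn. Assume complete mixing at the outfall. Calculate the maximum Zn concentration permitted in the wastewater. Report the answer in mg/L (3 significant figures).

6.71 mg/L

40 L/s = 0.04 m³/s.
2300 L/s = 2.3 m³/s.
5.4 µg/L = 0.0054 mg/L.
Mass balance: 0.12·2.34 = 0.04·Cₑ + 2.3·0.0054.
Cₑ = (0.2808 − 0.01242) / 0.04 = 6.71 mg/L.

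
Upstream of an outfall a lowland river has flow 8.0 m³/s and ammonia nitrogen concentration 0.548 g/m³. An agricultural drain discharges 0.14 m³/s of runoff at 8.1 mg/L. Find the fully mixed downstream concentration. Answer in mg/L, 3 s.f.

Flow-weighted mixing gives C = (0.14·8.1 + 8·0.548) / (0.14 + 8) = 5.518/8.14 = 0.6779 mg/L.

0.678 mg/L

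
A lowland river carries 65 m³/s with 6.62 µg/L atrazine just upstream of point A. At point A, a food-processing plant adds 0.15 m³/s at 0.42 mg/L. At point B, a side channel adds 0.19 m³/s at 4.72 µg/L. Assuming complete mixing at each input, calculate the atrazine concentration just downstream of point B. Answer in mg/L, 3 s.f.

0.00756 mg/L

6.62 µg/L = 0.00662 mg/L.
After input A: C = (65·0.00662 + 0.15·0.42) / 65.15 = 0.007572 mg/L.
4.72 µg/L = 0.00472 mg/L.
After input B: C = (65.15·0.007572 + 0.19·0.00472) / 65.34 = 0.007563 mg/L.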